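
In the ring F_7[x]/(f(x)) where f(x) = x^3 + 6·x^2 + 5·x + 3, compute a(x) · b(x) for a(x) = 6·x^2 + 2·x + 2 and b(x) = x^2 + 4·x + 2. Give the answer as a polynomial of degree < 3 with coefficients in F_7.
Multiply as integer polynomials: a · b = 6·x^4 + 26·x^3 + 22·x^2 + 12·x + 4. Reducing coefficients mod 7: a · b ≡ 6·x^4 + 5·x^3 + x^2 + 5·x + 4. Now divide by f(x) = x^3 + 6·x^2 + 5·x + 3 in F_7[x], eliminating the leading term at each step:
  leading term 6·x^4: subtract (6·x)·f(x) = 6·x^4 + x^3 + 2·x^2 + 4·x, leaving 4·x^3 + 6·x^2 + x + 4 (coefficients mod 7)
  leading term 4·x^3: subtract (4)·f(x) = 4·x^3 + 3·x^2 + 6·x + 5, leaving 3·x^2 + 2·x + 6 (coefficients mod 7)
The degree is now < 3, so this is the remainder. Hence a · b ≡ 3·x^2 + 2·x + 6 in F_7[x]/(f).

Final answer: a · b ≡ 3·x^2 + 2·x + 6 (mod f(x))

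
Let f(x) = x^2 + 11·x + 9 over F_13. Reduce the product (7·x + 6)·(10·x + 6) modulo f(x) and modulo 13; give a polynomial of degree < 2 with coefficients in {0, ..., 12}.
a · b ≡ 8·x + 4 (mod f(x))

Multiply as integer polynomials: a · b = 70·x^2 + 102·x + 36. Reducing coefficients mod 13: a · b ≡ 5·x^2 + 11·x + 10. Now divide by f(x) = x^2 + 11·x + 9 in F_13[x], eliminating the leading term at each step:
  leading term 5·x^2: subtract (5)·f(x) = 5·x^2 + 3·x + 6, leaving 8·x + 4 (coefficients mod 13)
The degree is now < 2, so this is the remainder. Hence a · b ≡ 8·x + 4 in F_13[x]/(f).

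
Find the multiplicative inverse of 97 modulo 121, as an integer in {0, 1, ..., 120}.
97^(−1) ≡ 5 (mod 121)

Apply the extended Euclidean algorithm to (121, 97), tracking rows (r, s, t) with s·121 + t·97 = r. Each division r_prev = q·r_cur + r_new produces the new row as (previous row) − q·(current row):
  row A: (121, 1, 0)   [1·121 + 0·97 = 121]
  row B: (97, 0, 1)   [0·121 + 1·97 = 97]
  121 = 1·97 + 24   → row C = row A − 1·row B = (24, 1, −1)   [check: 1·121 − 1·97 = 24]
  97 = 4·24 + 1   → row D = row B − 4·row C = (1, −4, 5)   [check: −4·121 + 5·97 = 1]
  24 = 24·1 + 0   → remainder 0, stop. gcd = 1 (last nonzero row D).
The gcd is 1, so 97 is invertible mod 121. The last nonzero row gives −4·121 + 5·97 = 1, so t = 5. So 97^(−1) ≡ 5 (mod 121). Verify: 97 · 5 = 485 ≡ 1 (mod 121). ✓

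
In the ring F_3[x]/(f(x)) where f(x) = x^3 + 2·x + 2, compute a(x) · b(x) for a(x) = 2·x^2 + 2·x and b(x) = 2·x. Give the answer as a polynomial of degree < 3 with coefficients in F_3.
a · b ≡ x^2 + x + 1 (mod f(x))

Multiply as integer polynomials: a · b = 4·x^3 + 4·x^2. Reducing coefficients mod 3: a · b ≡ x^3 + x^2. Now divide by f(x) = x^3 + 2·x + 2 in F_3[x], eliminating the leading term at each step:
  leading term x^3: subtract (1)·f(x) = x^3 + 2·x + 2, leaving x^2 + x + 1 (coefficients mod 3)
The degree is now < 3, so this is the remainder. Hence a · b ≡ x^2 + x + 1 in F_3[x]/(f).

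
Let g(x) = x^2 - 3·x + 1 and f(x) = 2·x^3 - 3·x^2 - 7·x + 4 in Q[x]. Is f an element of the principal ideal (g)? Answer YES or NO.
In Q[x] the ideal (g) consists of all multiples of g, so f ∈ (g) iff g | f, i.e. iff the remainder of f on division by g is 0. Divide f by g (g is monic, so eliminate the leading term of the running remainder at each step):
  leading term 2·x^3: subtract (2·x)·g(x) = 2·x^3 - 6·x^2 + 2·x, leaving 3·x^2 - 9·x + 4
  leading term 3·x^2: subtract (3)·g(x) = 3·x^2 - 9·x + 3, leaving 1
The remainder r(x) = 1 ≠ 0 (and deg r < deg g), so g ∤ f, i.e. f ∉ (g).

Final answer: NO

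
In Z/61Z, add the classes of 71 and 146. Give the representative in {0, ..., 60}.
34

Reduce the summands first: 71 ≡ 10, 146 ≡ 24 (mod 61), so 71 + 146 ≡ 10 + 24 (mod 61). 10 + 24 = 34; 34 = 0·61 + 34, so (71 + 146) mod 61 = 34.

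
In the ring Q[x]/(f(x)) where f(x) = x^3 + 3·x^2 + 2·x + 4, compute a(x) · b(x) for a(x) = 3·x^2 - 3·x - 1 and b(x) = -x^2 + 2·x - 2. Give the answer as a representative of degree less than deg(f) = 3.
First multiply in Q[x] without reducing: a · b = -3·x^4 + 9·x^3 - 11·x^2 + 4·x + 2. Now divide by f(x) = x^3 + 3·x^2 + 2·x + 4, eliminating the leading term at each step:
  leading term -3·x^4: subtract (-3·x)·f(x) = -3·x^4 - 9·x^3 - 6·x^2 - 12·x, leaving 18·x^3 - 5·x^2 + 16·x + 2
  leading term 18·x^3: subtract (18)·f(x) = 18·x^3 + 54·x^2 + 36·x + 72, leaving -59·x^2 - 20·x - 70
The degree is now < 3, so this is the remainder. Hence a · b ≡ -59·x^2 - 20·x - 70 in Q[x]/(f).

Final answer: a · b ≡ -59·x^2 - 20·x - 70 (mod f(x))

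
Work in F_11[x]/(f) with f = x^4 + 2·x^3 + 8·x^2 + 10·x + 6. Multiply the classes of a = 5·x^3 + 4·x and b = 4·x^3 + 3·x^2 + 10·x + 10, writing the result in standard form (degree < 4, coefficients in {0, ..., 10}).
Multiply as integer polynomials: a · b = 20·x^6 + 15·x^5 + 66·x^4 + 62·x^3 + 40·x^2 + 40·x. Reducing coefficients mod 11: a · b ≡ 9·x^6 + 4·x^5 + 7·x^3 + 7·x^2 + 7·x. Now divide by f(x) = x^4 + 2·x^3 + 8·x^2 + 10·x + 6 in F_11[x], eliminating the leading term at each step:
  leading term 9·x^6: subtract (9·x^2)·f(x) = 9·x^6 + 7·x^5 + 6·x^4 + 2·x^3 + 10·x^2, leaving 8·x^5 + 5·x^4 + 5·x^3 + 8·x^2 + 7·x (coefficients mod 11)
  leading term 8·x^5: subtract (8·x)·f(x) = 8·x^5 + 5·x^4 + 9·x^3 + 3·x^2 + 4·x, leaving 7·x^3 + 5·x^2 + 3·x (coefficients mod 11)
The degree is now < 4, so this is the remainder. Hence a · b ≡ 7·x^3 + 5·x^2 + 3·x in F_11[x]/(f).

Final answer: a · b ≡ 7·x^3 + 5·x^2 + 3·x (mod f(x))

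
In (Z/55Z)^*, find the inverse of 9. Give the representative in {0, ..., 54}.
Apply the extended Euclidean algorithm to (55, 9), tracking rows (r, s, t) with s·55 + t·9 = r. Each division r_prev = q·r_cur + r_new produces the new row as (previous row) − q·(current row):
  row A: (55, 1, 0)   [1·55 + 0·9 = 55]
  row B: (9, 0, 1)   [0·55 + 1·9 = 9]
  55 = 6·9 + 1   → row C = row A − 6·row B = (1, 1, −6)   [check: 1·55 − 6·9 = 1]
  9 = 9·1 + 0   → remainder 0, stop. gcd = 1 (last nonzero row C).
The gcd is 1, so 9 is invertible mod 55. The last nonzero row gives 1·55 − 6·9 = 1, so t = −6. So 9^(−1) ≡ −6 ≡ 49 (mod 55). Verify: 9 · 49 = 441 ≡ 1 (mod 55). ✓

Final answer: 9^(−1) ≡ 49 (mod 55)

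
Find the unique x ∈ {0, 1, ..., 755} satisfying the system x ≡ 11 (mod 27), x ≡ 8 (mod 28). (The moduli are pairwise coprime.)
x ≡ 92 (mod 756); the representative in [0, 756) is 92

The moduli 27, 28 are pairwise coprime, so by the CRT there is a unique solution mod 27·28 = 756.
Solve by successive substitution. Start with x ≡ 11 (mod 27).
  Combine with x ≡ 8 (mod 28): write x = 11 + 27·t and require 11 + 27·t ≡ 8 (mod 28), i.e. 27·t ≡ 8 − 11 ≡ 25 (mod 28). Since 27^(−1) ≡ 27 (mod 28), t ≡ 27·25 ≡ 3 (mod 28). So x ≡ 11 + 27·3 = 92 (mod 756).
Unique solution in [0, 756): x = 92.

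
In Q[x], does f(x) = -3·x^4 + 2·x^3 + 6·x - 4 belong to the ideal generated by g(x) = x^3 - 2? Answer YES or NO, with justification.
In Q[x] the ideal (g) consists of all multiples of g, so f ∈ (g) iff g | f, i.e. iff the remainder of f on division by g is 0. Divide f by g (g is monic, so eliminate the leading term of the running remainder at each step):
  leading term -3·x^4: subtract (-3·x)·g(x) = -3·x^4 + 6·x, leaving 2·x^3 - 4
  leading term 2·x^3: subtract (2)·g(x) = 2·x^3 - 4, leaving 0
The remainder is 0, so f(x) = g(x) · h(x) with h(x) = 2 - 3·x. Hence g | f, i.e. f ∈ (g).

Final answer: YES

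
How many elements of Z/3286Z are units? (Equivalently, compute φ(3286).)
An element a ∈ Z/3286Z is a unit iff gcd(a, 3286) = 1, so the number of units is φ(3286). φ is multiplicative, with φ(p^e) = p^e − p^(e−1). Factorise 3286 = 2 · 31 · 53. Then
  φ(3286) = (2 − 1) · (31 − 1) · (53 − 1) = 1 · 30 · 52 = 1560.

Final answer: Z/3286Z has φ(3286) = 1560 units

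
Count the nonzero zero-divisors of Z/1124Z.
In Z/1124Z each nonzero element is either a unit (gcd with 1124 is 1) or a zero-divisor (gcd > 1). The number of units is φ(1124): factorise 1124 = 2^2 · 281, so φ(1124) = (2^2 − 2^1) · (281 − 1) = 2 · 280 = 560. The nonzero elements number 1124 − 1 = 1123. Hence the nonzero zero-divisors number 1123 − 560 = 563.

Final answer: Z/1124Z has 563 nonzero zero-divisors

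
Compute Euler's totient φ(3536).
φ is multiplicative, with φ(p^e) = p^e − p^(e−1). Factorise 3536 = 2^4 · 13 · 17. Then
  φ(3536) = (2^4 − 2^3) · (13 − 1) · (17 − 1) = 8 · 12 · 16 = 1536.

Final answer: φ(3536) = 1536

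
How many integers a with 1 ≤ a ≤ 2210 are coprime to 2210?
The number of a ∈ {1, ..., 2210} with gcd(a, 2210) = 1 is by definition Euler's totient φ(2210). φ is multiplicative, with φ(p^e) = p^e − p^(e−1). Factorise 2210 = 2 · 5 · 13 · 17. Then
  φ(2210) = (2 − 1) · (5 − 1) · (13 − 1) · (17 − 1) = 1 · 4 · 12 · 16 = 768.
So there are 768 such integers.

Final answer: 768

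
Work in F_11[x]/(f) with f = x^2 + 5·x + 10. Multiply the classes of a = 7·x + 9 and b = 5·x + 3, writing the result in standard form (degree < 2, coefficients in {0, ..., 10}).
Multiply as integer polynomials: a · b = 35·x^2 + 66·x + 27. Reducing coefficients mod 11: a · b ≡ 2·x^2 + 5. Now divide by f(x) = x^2 + 5·x + 10 in F_11[x], eliminating the leading term at each step:
  leading term 2·x^2: subtract (2)·f(x) = 2·x^2 + 10·x + 9, leaving x + 7 (coefficients mod 11)
The degree is now < 2, so this is the remainder. Hence a · b ≡ x + 7 in F_11[x]/(f).

Final answer: a · b ≡ x + 7 (mod f(x))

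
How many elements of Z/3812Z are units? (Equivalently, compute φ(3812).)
An element a ∈ Z/3812Z is a unit iff gcd(a, 3812) = 1, so the number of units is φ(3812). φ is multiplicative, with φ(p^e) = p^e − p^(e−1). Factorise 3812 = 2^2 · 953. Then
  φ(3812) = (2^2 − 2^1) · (953 − 1) = 2 · 952 = 1904.

Final answer: Z/3812Z has φ(3812) = 1904 units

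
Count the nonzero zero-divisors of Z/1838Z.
In Z/1838Z each nonzero element is either a unit (gcd with 1838 is 1) or a zero-divisor (gcd > 1). The number of units is φ(1838): factorise 1838 = 2 · 919, so φ(1838) = (2 − 1) · (919 − 1) = 1 · 918 = 918. The nonzero elements number 1838 − 1 = 1837. Hence the nonzero zero-divisors number 1837 − 918 = 919.

Final answer: Z/1838Z has 919 nonzero zero-divisors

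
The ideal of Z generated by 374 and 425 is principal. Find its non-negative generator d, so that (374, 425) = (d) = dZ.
(374, 425) = (17); d = 17

In the PID Z, (a, b) is generated by gcd(a, b). Compute gcd(425, 374) with the extended Euclidean algorithm, tracking rows (r, s, t) with s·425 + t·374 = r:
  row A: (425, 1, 0)   [1·425 + 0·374 = 425]
  row B: (374, 0, 1)   [0·425 + 1·374 = 374]
  425 = 1·374 + 51   → row C = row A − 1·row B = (51, 1, −1)   [check: 1·425 − 1·374 = 51]
  374 = 7·51 + 17   → row D = row B − 7·row C = (17, −7, 8)   [check: −7·425 + 8·374 = 17]
  51 = 3·17 + 0   → remainder 0, stop. gcd = 17 (last nonzero row D).
So gcd(374, 425) = 17, with Bézout identity −7·425 + 8·374 = 17. Containment (⊇): the Bézout identity exhibits 17 as an element of (374, 425), giving (17) ⊆ (374, 425). Containment (⊆): since 17 | 374 and 17 | 425 (374 = 17·22, 425 = 17·25), every Z-linear combination of 374 and 425 is divisible by 17, so (374, 425) ⊆ (17). Therefore (374, 425) = (17), d = 17.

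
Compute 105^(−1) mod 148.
Apply the extended Euclidean algorithm to (148, 105), tracking rows (r, s, t) with s·148 + t·105 = r. Each division r_prev = q·r_cur + r_new produces the new row as (previous row) − q·(current row):
  row A: (148, 1, 0)   [1·148 + 0·105 = 148]
  row B: (105, 0, 1)   [0·148 + 1·105 = 105]
  148 = 1·105 + 43   → row C = row A − 1·row B = (43, 1, −1)   [check: 1·148 − 1·105 = 43]
  105 = 2·43 + 19   → row D = row B − 2·row C = (19, −2, 3)   [check: −2·148 + 3·105 = 19]
  43 = 2·19 + 5   → row E = row C − 2·row D = (5, 5, −7)   [check: 5·148 − 7·105 = 5]
  19 = 3·5 + 4   → row F = row D − 3·row E = (4, −17, 24)   [check: −17·148 + 24·105 = 4]
  5 = 1·4 + 1   → row G = row E − 1·row F = (1, 22, −31)   [check: 22·148 − 31·105 = 1]
  4 = 4·1 + 0   → remainder 0, stop. gcd = 1 (last nonzero row G).
The gcd is 1, so 105 is invertible mod 148. The last nonzero row gives 22·148 − 31·105 = 1, so t = −31. So 105^(−1) ≡ −31 ≡ 117 (mod 148). Verify: 105 · 117 = 12285 ≡ 1 (mod 148). ✓

Final answer: 105^(−1) ≡ 117 (mod 148)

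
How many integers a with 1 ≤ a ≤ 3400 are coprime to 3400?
The number of a ∈ {1, ..., 3400} with gcd(a, 3400) = 1 is by definition Euler's totient φ(3400). φ is multiplicative, with φ(p^e) = p^e − p^(e−1). Factorise 3400 = 2^3 · 5^2 · 17. Then
  φ(3400) = (2^3 − 2^2) · (5^2 − 5^1) · (17 − 1) = 4 · 20 · 16 = 1280.
So there are 1280 such integers.

Final answer: 1280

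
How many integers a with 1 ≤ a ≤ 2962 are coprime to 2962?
The number of a ∈ {1, ..., 2962} with gcd(a, 2962) = 1 is by definition Euler's totient φ(2962). φ is multiplicative, with φ(p^e) = p^e − p^(e−1). Factorise 2962 = 2 · 1481. Then
  φ(2962) = (2 − 1) · (1481 − 1) = 1 · 1480 = 1480.
So there are 1480 such integers.

Final answer: 1480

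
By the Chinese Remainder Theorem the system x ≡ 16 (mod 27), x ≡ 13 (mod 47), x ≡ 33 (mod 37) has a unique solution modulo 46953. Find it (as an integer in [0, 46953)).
x ≡ 7063 (mod 46953); the representative in [0, 46953) is 7063

The moduli 27, 47, 37 are pairwise coprime, so by the CRT there is a unique solution mod 27·47·37 = 46953.
Solve by successive substitution. Start with x ≡ 16 (mod 27).
  Combine with x ≡ 13 (mod 47): write x = 16 + 27·t and require 16 + 27·t ≡ 13 (mod 47), i.e. 27·t ≡ 13 − 16 ≡ 44 (mod 47). Since 27^(−1) ≡ 7 (mod 47), t ≡ 7·44 ≡ 26 (mod 47). So x ≡ 16 + 27·26 = 718 (mod 1269).
  Combine with x ≡ 33 (mod 37): write x = 718 + 1269·t and require 718 + 1269·t ≡ 33 (mod 37), i.e. 1269·t ≡ 33 − 718 ≡ 18 (mod 37). Since 1269^(−1) ≡ 27 (mod 37) (1269 ≡ 11 (mod 37)), t ≡ 27·18 ≡ 5 (mod 37). So x ≡ 718 + 1269·5 = 7063 (mod 46953).
Unique solution in [0, 46953): x = 7063.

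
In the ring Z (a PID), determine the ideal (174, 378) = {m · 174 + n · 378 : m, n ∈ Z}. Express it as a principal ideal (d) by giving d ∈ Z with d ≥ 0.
In the PID Z, (a, b) is generated by gcd(a, b). Compute gcd(378, 174) with the extended Euclidean algorithm, tracking rows (r, s, t) with s·378 + t·174 = r:
  row A: (378, 1, 0)   [1·378 + 0·174 = 378]
  row B: (174, 0, 1)   [0·378 + 1·174 = 174]
  378 = 2·174 + 30   → row C = row A − 2·row B = (30, 1, −2)   [check: 1·378 − 2·174 = 30]
  174 = 5·30 + 24   → row D = row B − 5·row C = (24, −5, 11)   [check: −5·378 + 11·174 = 24]
  30 = 1·24 + 6   → row E = row C − 1·row D = (6, 6, −13)   [check: 6·378 − 13·174 = 6]
  24 = 4·6 + 0   → remainder 0, stop. gcd = 6 (last nonzero row E).
So gcd(174, 378) = 6, with Bézout identity 6·378 − 13·174 = 6. Containment (⊇): the Bézout identity exhibits 6 as an element of (174, 378), giving (6) ⊆ (174, 378). Containment (⊆): since 6 | 174 and 6 | 378 (174 = 6·29, 378 = 6·63), every Z-linear combination of 174 and 378 is divisible by 6, so (174, 378) ⊆ (6). Therefore (174, 378) = (6), d = 6.

Final answer: (174, 378) = (6); d = 6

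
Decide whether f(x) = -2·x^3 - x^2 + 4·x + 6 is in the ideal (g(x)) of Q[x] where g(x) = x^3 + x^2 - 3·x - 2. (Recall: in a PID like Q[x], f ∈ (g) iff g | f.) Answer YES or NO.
In Q[x] the ideal (g) consists of all multiples of g, so f ∈ (g) iff g | f, i.e. iff the remainder of f on division by g is 0. Divide f by g (g is monic, so eliminate the leading term of the running remainder at each step):
  leading term -2·x^3: subtract (-2)·g(x) = -2·x^3 - 2·x^2 + 6·x + 4, leaving x^2 - 2·x + 2
The remainder r(x) = x^2 - 2·x + 2 ≠ 0 (and deg r < deg g), so g ∤ f, i.e. f ∉ (g).

Final answer: NO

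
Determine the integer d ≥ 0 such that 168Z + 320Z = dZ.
In the PID Z, (a, b) is generated by gcd(a, b). Compute gcd(320, 168) with the extended Euclidean algorithm, tracking rows (r, s, t) with s·320 + t·168 = r:
  row A: (320, 1, 0)   [1·320 + 0·168 = 320]
  row B: (168, 0, 1)   [0·320 + 1·168 = 168]
  320 = 1·168 + 152   → row C = row A − 1·row B = (152, 1, −1)   [check: 1·320 − 1·168 = 152]
  168 = 1·152 + 16   → row D = row B − 1·row C = (16, −1, 2)   [check: −1·320 + 2·168 = 16]
  152 = 9·16 + 8   → row E = row C − 9·row D = (8, 10, −19)   [check: 10·320 − 19·168 = 8]
  16 = 2·8 + 0   → remainder 0, stop. gcd = 8 (last nonzero row E).
So gcd(168, 320) = 8, with Bézout identity 10·320 − 19·168 = 8. Containment (⊇): the Bézout identity exhibits 8 as an element of (168, 320), giving (8) ⊆ (168, 320). Containment (⊆): since 8 | 168 and 8 | 320 (168 = 8·21, 320 = 8·40), every Z-linear combination of 168 and 320 is divisible by 8, so (168, 320) ⊆ (8). Therefore (168, 320) = (8), d = 8.

Final answer: (168, 320) = (8); d = 8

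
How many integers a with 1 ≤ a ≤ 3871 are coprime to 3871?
The number of a ∈ {1, ..., 3871} with gcd(a, 3871) = 1 is by definition Euler's totient φ(3871). φ is multiplicative, with φ(p^e) = p^e − p^(e−1). Factorise 3871 = 7^2 · 79. Then
  φ(3871) = (7^2 − 7^1) · (79 − 1) = 42 · 78 = 3276.
So there are 3276 such integers.

Final answer: 3276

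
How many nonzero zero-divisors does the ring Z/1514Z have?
In Z/1514Z each nonzero element is either a unit (gcd with 1514 is 1) or a zero-divisor (gcd > 1). The number of units is φ(1514): factorise 1514 = 2 · 757, so φ(1514) = (2 − 1) · (757 − 1) = 1 · 756 = 756. The nonzero elements number 1514 − 1 = 1513. Hence the nonzero zero-divisors number 1513 − 756 = 757.

Final answer: Z/1514Z has 757 nonzero zero-divisors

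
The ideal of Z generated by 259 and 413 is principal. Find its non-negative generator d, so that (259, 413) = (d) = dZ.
In the PID Z, (a, b) is generated by gcd(a, b). Compute gcd(413, 259) with the extended Euclidean algorithm, tracking rows (r, s, t) with s·413 + t·259 = r:
  row A: (413, 1, 0)   [1·413 + 0·259 = 413]
  row B: (259, 0, 1)   [0·413 + 1·259 = 259]
  413 = 1·259 + 154   → row C = row A − 1·row B = (154, 1, −1)   [check: 1·413 − 1·259 = 154]
  259 = 1·154 + 105   → row D = row B − 1·row C = (105, −1, 2)   [check: −1·413 + 2·259 = 105]
  154 = 1·105 + 49   → row E = row C − 1·row D = (49, 2, −3)   [check: 2·413 − 3·259 = 49]
  105 = 2·49 + 7   → row F = row D − 2·row E = (7, −5, 8)   [check: −5·413 + 8·259 = 7]
  49 = 7·7 + 0   → remainder 0, stop. gcd = 7 (last nonzero row F).
So gcd(259, 413) = 7, with Bézout identity −5·413 + 8·259 = 7. Containment (⊇): the Bézout identity exhibits 7 as an element of (259, 413), giving (7) ⊆ (259, 413). Containment (⊆): since 7 | 259 and 7 | 413 (259 = 7·37, 413 = 7·59), every Z-linear combination of 259 and 413 is divisible by 7, so (259, 413) ⊆ (7). Therefore (259, 413) = (7), d = 7.

Final answer: (259, 413) = (7); d = 7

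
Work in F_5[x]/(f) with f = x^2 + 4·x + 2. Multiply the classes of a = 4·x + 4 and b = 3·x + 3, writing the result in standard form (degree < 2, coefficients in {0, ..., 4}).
Multiply as integer polynomials: a · b = 12·x^2 + 24·x + 12. Reducing coefficients mod 5: a · b ≡ 2·x^2 + 4·x + 2. Now divide by f(x) = x^2 + 4·x + 2 in F_5[x], eliminating the leading term at each step:
  leading term 2·x^2: subtract (2)·f(x) = 2·x^2 + 3·x + 4, leaving x + 3 (coefficients mod 5)
The degree is now < 2, so this is the remainder. Hence a · b ≡ x + 3 in F_5[x]/(f).

Final answer: a · b ≡ x + 3 (mod f(x))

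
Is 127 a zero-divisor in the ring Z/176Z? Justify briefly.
gcd(127, 176) = 1, so 127 is a unit in Z/176Z (it has a multiplicative inverse). A unit cannot be a zero-divisor: if 127·b ≡ 0 then multiplying both sides by 127^(−1) gives b ≡ 0. So 127 is not a zero-divisor.

Final answer: NO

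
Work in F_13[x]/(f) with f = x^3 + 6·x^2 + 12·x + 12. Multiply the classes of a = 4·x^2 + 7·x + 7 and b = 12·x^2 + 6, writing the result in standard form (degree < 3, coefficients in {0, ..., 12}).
Multiply as integer polynomials: a · b = 48·x^4 + 84·x^3 + 108·x^2 + 42·x + 42. Reducing coefficients mod 13: a · b ≡ 9·x^4 + 6·x^3 + 4·x^2 + 3·x + 3. Now divide by f(x) = x^3 + 6·x^2 + 12·x + 12 in F_13[x], eliminating the leading term at each step:
  leading term 9·x^4: subtract (9·x)·f(x) = 9·x^4 + 2·x^3 + 4·x^2 + 4·x, leaving 4·x^3 + 12·x + 3 (coefficients mod 13)
  leading term 4·x^3: subtract (4)·f(x) = 4·x^3 + 11·x^2 + 9·x + 9, leaving 2·x^2 + 3·x + 7 (coefficients mod 13)
The degree is now < 3, so this is the remainder. Hence a · b ≡ 2·x^2 + 3·x + 7 in F_13[x]/(f).

Final answer: a · b ≡ 2·x^2 + 3·x + 7 (mod f(x))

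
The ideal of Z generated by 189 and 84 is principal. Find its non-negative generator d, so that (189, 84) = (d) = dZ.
In the PID Z, (a, b) is generated by gcd(a, b). Compute gcd(189, 84) with the extended Euclidean algorithm, tracking rows (r, s, t) with s·189 + t·84 = r:
  row A: (189, 1, 0)   [1·189 + 0·84 = 189]
  row B: (84, 0, 1)   [0·189 + 1·84 = 84]
  189 = 2·84 + 21   → row C = row A − 2·row B = (21, 1, −2)   [check: 1·189 − 2·84 = 21]
  84 = 4·21 + 0   → remainder 0, stop. gcd = 21 (last nonzero row C).
So gcd(189, 84) = 21, with Bézout identity 1·189 − 2·84 = 21. Containment (⊇): the Bézout identity exhibits 21 as an element of (189, 84), giving (21) ⊆ (189, 84). Containment (⊆): since 21 | 189 and 21 | 84 (189 = 21·9, 84 = 21·4), every Z-linear combination of 189 and 84 is divisible by 21, so (189, 84) ⊆ (21). Therefore (189, 84) = (21), d = 21.

Final answer: (189, 84) = (21); d = 21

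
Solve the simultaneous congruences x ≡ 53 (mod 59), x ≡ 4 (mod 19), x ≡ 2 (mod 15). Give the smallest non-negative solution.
x ≡ 9257 (mod 16815); the representative in [0, 16815) is 9257

The moduli 59, 19, 15 are pairwise coprime, so by the CRT there is a unique solution mod 59·19·15 = 16815.
Solve by successive substitution. Start with x ≡ 53 (mod 59).
  Combine with x ≡ 4 (mod 19): write x = 53 + 59·t and require 53 + 59·t ≡ 4 (mod 19), i.e. 59·t ≡ 4 − 53 ≡ 8 (mod 19). Since 59^(−1) ≡ 10 (mod 19) (59 ≡ 2 (mod 19)), t ≡ 10·8 ≡ 4 (mod 19). So x ≡ 53 + 59·4 = 289 (mod 1121).
  Combine with x ≡ 2 (mod 15): write x = 289 + 1121·t and require 289 + 1121·t ≡ 2 (mod 15), i.e. 1121·t ≡ 2 − 289 ≡ 13 (mod 15). Since 1121^(−1) ≡ 11 (mod 15) (1121 ≡ 11 (mod 15)), t ≡ 11·13 ≡ 8 (mod 15). So x ≡ 289 + 1121·8 = 9257 (mod 16815).
Unique solution in [0, 16815): x = 9257.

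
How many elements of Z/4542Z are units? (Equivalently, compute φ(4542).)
Z/4542Z has φ(4542) = 1512 units

An element a ∈ Z/4542Z is a unit iff gcd(a, 4542) = 1, so the number of units is φ(4542). φ is multiplicative, with φ(p^e) = p^e − p^(e−1). Factorise 4542 = 2 · 3 · 757. Then
  φ(4542) = (2 − 1) · (3 − 1) · (757 − 1) = 1 · 2 · 756 = 1512.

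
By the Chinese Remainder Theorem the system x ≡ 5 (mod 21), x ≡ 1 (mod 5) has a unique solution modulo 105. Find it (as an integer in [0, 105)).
The moduli 21, 5 are pairwise coprime, so by the CRT there is a unique solution mod 21·5 = 105.
Solve by successive substitution. Start with x ≡ 5 (mod 21).
  Combine with x ≡ 1 (mod 5): write x = 5 + 21·t and require 5 + 21·t ≡ 1 (mod 5), i.e. 21·t ≡ 1 − 5 ≡ 1 (mod 5). Since 21^(−1) ≡ 1 (mod 5) (21 ≡ 1 (mod 5)), t ≡ 1·1 ≡ 1 (mod 5). So x ≡ 5 + 21·1 = 26 (mod 105).
Unique solution in [0, 105): x = 26.

Final answer: x ≡ 26 (mod 105); the representative in [0, 105) is 26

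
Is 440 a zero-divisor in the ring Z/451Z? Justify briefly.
YES

gcd(440, 451) = 11 > 1, so 440 is not a unit in Z/451Z. In Z/nZ every nonzero non-unit is a zero-divisor: explicitly, take b = 451/gcd = 41 ≠ 0 (mod 451); then 440·41 = 18040 = 40·451, i.e. 440·41 ≡ 0 (mod 451). So 440 is a zero-divisor.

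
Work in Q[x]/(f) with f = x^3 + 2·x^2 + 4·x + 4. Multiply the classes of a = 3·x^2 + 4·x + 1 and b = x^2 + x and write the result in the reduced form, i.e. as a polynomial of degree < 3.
a · b ≡ -9·x^2 - 15·x - 4 (mod f(x))

First multiply in Q[x] without reducing: a · b = 3·x^4 + 7·x^3 + 5·x^2 + x. Now divide by f(x) = x^3 + 2·x^2 + 4·x + 4, eliminating the leading term at each step:
  leading term 3·x^4: subtract (3·x)·f(x) = 3·x^4 + 6·x^3 + 12·x^2 + 12·x, leaving x^3 - 7·x^2 - 11·x
  leading term x^3: subtract (1)·f(x) = x^3 + 2·x^2 + 4·x + 4, leaving -9·x^2 - 15·x - 4
The degree is now < 3, so this is the remainder. Hence a · b ≡ -9·x^2 - 15·x - 4 in Q[x]/(f).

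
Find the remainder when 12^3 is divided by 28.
Use repeated squaring. Binary(3) = 11. Walk through the bits of the exponent 3 left-to-right: at each bit after the leading one, square the running value, then multiply by 12 if the bit is 1 (always reducing mod 28):
  bit 1 = 1 (leading): start with 12.
  bit 2 = 1: square 12^2 = 144 ≡ 4; bit is 1, so multiply 4·12 = 48 ≡ 20 (mod 28).
Final value: 12^3 ≡ 20 (mod 28).

Final answer: 20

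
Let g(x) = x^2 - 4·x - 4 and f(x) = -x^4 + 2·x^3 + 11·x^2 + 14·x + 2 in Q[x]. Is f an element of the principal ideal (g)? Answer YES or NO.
NO

In Q[x] the ideal (g) consists of all multiples of g, so f ∈ (g) iff g | f, i.e. iff the remainder of f on division by g is 0. Divide f by g (g is monic, so eliminate the leading term of the running remainder at each step):
  leading term -x^4: subtract (-x^2)·g(x) = -x^4 + 4·x^3 + 4·x^2, leaving -2·x^3 + 7·x^2 + 14·x + 2
  leading term -2·x^3: subtract (-2·x)·g(x) = -2·x^3 + 8·x^2 + 8·x, leaving -x^2 + 6·x + 2
  leading term -x^2: subtract (-1)·g(x) = -x^2 + 4·x + 4, leaving 2·x - 2
The remainder r(x) = 2·x - 2 ≠ 0 (and deg r < deg g), so g ∤ f, i.e. f ∉ (g).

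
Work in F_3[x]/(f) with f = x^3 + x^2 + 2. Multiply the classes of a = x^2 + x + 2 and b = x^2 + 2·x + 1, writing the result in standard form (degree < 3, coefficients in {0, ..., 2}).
Multiply as integer polynomials: a · b = x^4 + 3·x^3 + 5·x^2 + 5·x + 2. Reducing coefficients mod 3: a · b ≡ x^4 + 2·x^2 + 2·x + 2. Now divide by f(x) = x^3 + x^2 + 2 in F_3[x], eliminating the leading term at each step:
  leading term x^4: subtract (x)·f(x) = x^4 + x^3 + 2·x, leaving 2·x^3 + 2·x^2 + 2 (coefficients mod 3)
  leading term 2·x^3: subtract (2)·f(x) = 2·x^3 + 2·x^2 + 1, leaving 1 (coefficients mod 3)
The degree is now < 3, so this is the remainder. Hence a · b ≡ 1 in F_3[x]/(f).

Final answer: a · b ≡ 1 (mod f(x))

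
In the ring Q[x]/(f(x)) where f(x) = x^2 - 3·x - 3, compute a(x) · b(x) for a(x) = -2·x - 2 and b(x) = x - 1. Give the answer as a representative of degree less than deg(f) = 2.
a · b ≡ -6·x - 4 (mod f(x))

First multiply in Q[x] without reducing: a · b = 2 - 2·x^2. Now divide by f(x) = x^2 - 3·x - 3, eliminating the leading term at each step:
  leading term -2·x^2: subtract (-2)·f(x) = -2·x^2 + 6·x + 6, leaving -6·x - 4
The degree is now < 2, so this is the remainder. Hence a · b ≡ -6·x - 4 in Q[x]/(f).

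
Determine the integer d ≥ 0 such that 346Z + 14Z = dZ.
In the PID Z, (a, b) is generated by gcd(a, b). Compute gcd(346, 14) with the extended Euclidean algorithm, tracking rows (r, s, t) with s·346 + t·14 = r:
  row A: (346, 1, 0)   [1·346 + 0·14 = 346]
  row B: (14, 0, 1)   [0·346 + 1·14 = 14]
  346 = 24·14 + 10   → row C = row A − 24·row B = (10, 1, −24)   [check: 1·346 − 24·14 = 10]
  14 = 1·10 + 4   → row D = row B − 1·row C = (4, −1, 25)   [check: −1·346 + 25·14 = 4]
  10 = 2·4 + 2   → row E = row C − 2·row D = (2, 3, −74)   [check: 3·346 − 74·14 = 2]
  4 = 2·2 + 0   → remainder 0, stop. gcd = 2 (last nonzero row E).
So gcd(346, 14) = 2, with Bézout identity 3·346 − 74·14 = 2. Containment (⊇): the Bézout identity exhibits 2 as an element of (346, 14), giving (2) ⊆ (346, 14). Containment (⊆): since 2 | 346 and 2 | 14 (346 = 2·173, 14 = 2·7), every Z-linear combination of 346 and 14 is divisible by 2, so (346, 14) ⊆ (2). Therefore (346, 14) = (2), d = 2.

Final answer: (346, 14) = (2); d = 2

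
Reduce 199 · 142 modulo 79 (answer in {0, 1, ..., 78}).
Reduce the factors first: 199 ≡ 41, 142 ≡ 63 (mod 79), so 199 · 142 ≡ 41 · 63 (mod 79). 41 · 63 = 2583. Dividing by 79: 2583 = 32·79 + 55. So (199 · 142) mod 79 = 55.

Final answer: 55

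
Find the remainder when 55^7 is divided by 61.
54

Use repeated squaring. Binary(7) = 111. Walk through the bits of the exponent 7 left-to-right: at each bit after the leading one, square the running value, then multiply by 55 if the bit is 1 (always reducing mod 61):
  bit 1 = 1 (leading): start with 55.
  bit 2 = 1: square 55^2 = 3025 ≡ 36; bit is 1, so multiply 36·55 = 1980 ≡ 28 (mod 61).
  bit 3 = 1: square 28^2 = 784 ≡ 52; bit is 1, so multiply 52·55 = 2860 ≡ 54 (mod 61).
Final value: 55^7 ≡ 54 (mod 61).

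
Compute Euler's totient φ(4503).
φ(4503) = 2808

φ is multiplicative, with φ(p^e) = p^e − p^(e−1). Factorise 4503 = 3 · 19 · 79. Then
  φ(4503) = (3 − 1) · (19 − 1) · (79 − 1) = 2 · 18 · 78 = 2808.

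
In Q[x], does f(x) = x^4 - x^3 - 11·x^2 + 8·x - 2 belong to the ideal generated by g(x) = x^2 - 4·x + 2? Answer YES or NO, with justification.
NO

In Q[x] the ideal (g) consists of all multiples of g, so f ∈ (g) iff g | f, i.e. iff the remainder of f on division by g is 0. Divide f by g (g is monic, so eliminate the leading term of the running remainder at each step):
  leading term x^4: subtract (x^2)·g(x) = x^4 - 4·x^3 + 2·x^2, leaving 3·x^3 - 13·x^2 + 8·x - 2
  leading term 3·x^3: subtract (3·x)·g(x) = 3·x^3 - 12·x^2 + 6·x, leaving -x^2 + 2·x - 2
  leading term -x^2: subtract (-1)·g(x) = -x^2 + 4·x - 2, leaving -2·x
The remainder r(x) = -2·x ≠ 0 (and deg r < deg g), so g ∤ f, i.e. f ∉ (g).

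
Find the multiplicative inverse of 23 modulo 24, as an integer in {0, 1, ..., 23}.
Apply the extended Euclidean algorithm to (24, 23), tracking rows (r, s, t) with s·24 + t·23 = r. Each division r_prev = q·r_cur + r_new produces the new row as (previous row) − q·(current row):
  row A: (24, 1, 0)   [1·24 + 0·23 = 24]
  row B: (23, 0, 1)   [0·24 + 1·23 = 23]
  24 = 1·23 + 1   → row C = row A − 1·row B = (1, 1, −1)   [check: 1·24 − 1·23 = 1]
  23 = 23·1 + 0   → remainder 0, stop. gcd = 1 (last nonzero row C).
The gcd is 1, so 23 is invertible mod 24. The last nonzero row gives 1·24 − 1·23 = 1, so t = −1. So 23^(−1) ≡ −1 ≡ 23 (mod 24). Verify: 23 · 23 = 529 ≡ 1 (mod 24). ✓

Final answer: 23^(−1) ≡ 23 (mod 24)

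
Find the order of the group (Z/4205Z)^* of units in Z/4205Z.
|(Z/4205Z)^*| = 3248

(Z/4205Z)^* consists of the classes a with gcd(a, 4205) = 1, so its order is φ(4205). φ is multiplicative, with φ(p^e) = p^e − p^(e−1). Factorise 4205 = 5 · 29^2. Then
  φ(4205) = (5 − 1) · (29^2 − 29^1) = 4 · 812 = 3248.
Thus |(Z/4205Z)^*| = 3248.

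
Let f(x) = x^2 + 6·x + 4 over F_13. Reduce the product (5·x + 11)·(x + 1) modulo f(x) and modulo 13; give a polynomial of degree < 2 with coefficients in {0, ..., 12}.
a · b ≡ 12·x + 4 (mod f(x))

Multiply as integer polynomials: a · b = 5·x^2 + 16·x + 11. Reducing coefficients mod 13: a · b ≡ 5·x^2 + 3·x + 11. Now divide by f(x) = x^2 + 6·x + 4 in F_13[x], eliminating the leading term at each step:
  leading term 5·x^2: subtract (5)·f(x) = 5·x^2 + 4·x + 7, leaving 12·x + 4 (coefficients mod 13)
The degree is now < 2, so this is the remainder. Hence a · b ≡ 12·x + 4 in F_13[x]/(f).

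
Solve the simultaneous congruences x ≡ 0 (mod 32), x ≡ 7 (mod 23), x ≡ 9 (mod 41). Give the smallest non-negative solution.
The moduli 32, 23, 41 are pairwise coprime, so by the CRT there is a unique solution mod 32·23·41 = 30176.
Solve by successive substitution. Start with x ≡ 0 (mod 32).
  Combine with x ≡ 7 (mod 23): write x = 32·t and require 32·t ≡ 7 (mod 23). Since 32^(−1) ≡ 18 (mod 23) (32 ≡ 9 (mod 23)), t ≡ 18·7 ≡ 11 (mod 23). So x ≡ 32·11 = 352 (mod 736).
  Combine with x ≡ 9 (mod 41): write x = 352 + 736·t and require 352 + 736·t ≡ 9 (mod 41), i.e. 736·t ≡ 9 − 352 ≡ 26 (mod 41). Since 736^(−1) ≡ 20 (mod 41) (736 ≡ 39 (mod 41)), t ≡ 20·26 ≡ 28 (mod 41). So x ≡ 352 + 736·28 = 20960 (mod 30176).
Unique solution in [0, 30176): x = 20960.

Final answer: x ≡ 20960 (mod 30176); the representative in [0, 30176) is 20960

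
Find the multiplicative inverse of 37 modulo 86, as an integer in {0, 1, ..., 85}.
37^(−1) ≡ 7 (mod 86)

Apply the extended Euclidean algorithm to (86, 37), tracking rows (r, s, t) with s·86 + t·37 = r. Each division r_prev = q·r_cur + r_new produces the new row as (previous row) − q·(current row):
  row A: (86, 1, 0)   [1·86 + 0·37 = 86]
  row B: (37, 0, 1)   [0·86 + 1·37 = 37]
  86 = 2·37 + 12   → row C = row A − 2·row B = (12, 1, −2)   [check: 1·86 − 2·37 = 12]
  37 = 3·12 + 1   → row D = row B − 3·row C = (1, −3, 7)   [check: −3·86 + 7·37 = 1]
  12 = 12·1 + 0   → remainder 0, stop. gcd = 1 (last nonzero row D).
The gcd is 1, so 37 is invertible mod 86. The last nonzero row gives −3·86 + 7·37 = 1, so t = 7. So 37^(−1) ≡ 7 (mod 86). Verify: 37 · 7 = 259 ≡ 1 (mod 86). ✓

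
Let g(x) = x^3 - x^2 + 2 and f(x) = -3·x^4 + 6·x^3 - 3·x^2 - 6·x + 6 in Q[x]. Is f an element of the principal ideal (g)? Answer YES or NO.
YES

In Q[x] the ideal (g) consists of all multiples of g, so f ∈ (g) iff g | f, i.e. iff the remainder of f on division by g is 0. Divide f by g (g is monic, so eliminate the leading term of the running remainder at each step):
  leading term -3·x^4: subtract (-3·x)·g(x) = -3·x^4 + 3·x^3 - 6·x, leaving 3·x^3 - 3·x^2 + 6
  leading term 3·x^3: subtract (3)·g(x) = 3·x^3 - 3·x^2 + 6, leaving 0
The remainder is 0, so f(x) = g(x) · h(x) with h(x) = 3 - 3·x. Hence g | f, i.e. f ∈ (g).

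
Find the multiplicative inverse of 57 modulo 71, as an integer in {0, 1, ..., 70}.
Apply the extended Euclidean algorithm to (71, 57), tracking rows (r, s, t) with s·71 + t·57 = r. Each division r_prev = q·r_cur + r_new produces the new row as (previous row) − q·(current row):
  row A: (71, 1, 0)   [1·71 + 0·57 = 71]
  row B: (57, 0, 1)   [0·71 + 1·57 = 57]
  71 = 1·57 + 14   → row C = row A − 1·row B = (14, 1, −1)   [check: 1·71 − 1·57 = 14]
  57 = 4·14 + 1   → row D = row B − 4·row C = (1, −4, 5)   [check: −4·71 + 5·57 = 1]
  14 = 14·1 + 0   → remainder 0, stop. gcd = 1 (last nonzero row D).
The gcd is 1, so 57 is invertible mod 71. The last nonzero row gives −4·71 + 5·57 = 1, so t = 5. So 57^(−1) ≡ 5 (mod 71). Verify: 57 · 5 = 285 ≡ 1 (mod 71). ✓

Final answer: 57^(−1) ≡ 5 (mod 71)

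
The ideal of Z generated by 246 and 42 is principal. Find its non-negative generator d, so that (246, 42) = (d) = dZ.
In the PID Z, (a, b) is generated by gcd(a, b). Compute gcd(246, 42) with the extended Euclidean algorithm, tracking rows (r, s, t) with s·246 + t·42 = r:
  row A: (246, 1, 0)   [1·246 + 0·42 = 246]
  row B: (42, 0, 1)   [0·246 + 1·42 = 42]
  246 = 5·42 + 36   → row C = row A − 5·row B = (36, 1, −5)   [check: 1·246 − 5·42 = 36]
  42 = 1·36 + 6   → row D = row B − 1·row C = (6, −1, 6)   [check: −1·246 + 6·42 = 6]
  36 = 6·6 + 0   → remainder 0, stop. gcd = 6 (last nonzero row D).
So gcd(246, 42) = 6, with Bézout identity −1·246 + 6·42 = 6. Containment (⊇): the Bézout identity exhibits 6 as an element of (246, 42), giving (6) ⊆ (246, 42). Containment (⊆): since 6 | 246 and 6 | 42 (246 = 6·41, 42 = 6·7), every Z-linear combination of 246 and 42 is divisible by 6, so (246, 42) ⊆ (6). Therefore (246, 42) = (6), d = 6.

Final answer: (246, 42) = (6); d = 6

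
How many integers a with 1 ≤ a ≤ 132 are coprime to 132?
The number of a ∈ {1, ..., 132} with gcd(a, 132) = 1 is by definition Euler's totient φ(132). φ is multiplicative, with φ(p^e) = p^e − p^(e−1). Factorise 132 = 2^2 · 3 · 11. Then
  φ(132) = (2^2 − 2^1) · (3 − 1) · (11 − 1) = 2 · 2 · 10 = 40.
So there are 40 such integers.

Final answer: 40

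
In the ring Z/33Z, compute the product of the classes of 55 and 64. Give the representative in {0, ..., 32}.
Reduce the factors first: 55 ≡ 22, 64 ≡ 31 (mod 33), so 55 · 64 ≡ 22 · 31 (mod 33). 22 · 31 = 682. Dividing by 33: 682 = 20·33 + 22. So (55 · 64) mod 33 = 22.

Final answer: 22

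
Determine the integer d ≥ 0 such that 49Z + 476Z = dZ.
(49, 476) = (7); d = 7

In the PID Z, (a, b) is generated by gcd(a, b). Compute gcd(476, 49) with the extended Euclidean algorithm, tracking rows (r, s, t) with s·476 + t·49 = r:
  row A: (476, 1, 0)   [1·476 + 0·49 = 476]
  row B: (49, 0, 1)   [0·476 + 1·49 = 49]
  476 = 9·49 + 35   → row C = row A − 9·row B = (35, 1, −9)   [check: 1·476 − 9·49 = 35]
  49 = 1·35 + 14   → row D = row B − 1·row C = (14, −1, 10)   [check: −1·476 + 10·49 = 14]
  35 = 2·14 + 7   → row E = row C − 2·row D = (7, 3, −29)   [check: 3·476 − 29·49 = 7]
  14 = 2·7 + 0   → remainder 0, stop. gcd = 7 (last nonzero row E).
So gcd(49, 476) = 7, with Bézout identity 3·476 − 29·49 = 7. Containment (⊇): the Bézout identity exhibits 7 as an element of (49, 476), giving (7) ⊆ (49, 476). Containment (⊆): since 7 | 49 and 7 | 476 (49 = 7·7, 476 = 7·68), every Z-linear combination of 49 and 476 is divisible by 7, so (49, 476) ⊆ (7). Therefore (49, 476) = (7), d = 7.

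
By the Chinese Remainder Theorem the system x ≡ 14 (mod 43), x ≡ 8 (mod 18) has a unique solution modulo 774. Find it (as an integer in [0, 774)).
x ≡ 530 (mod 774); the representative in [0, 774) is 530

The moduli 43, 18 are pairwise coprime, so by the CRT there is a unique solution mod 43·18 = 774.
Solve by successive substitution. Start with x ≡ 14 (mod 43).
  Combine with x ≡ 8 (mod 18): write x = 14 + 43·t and require 14 + 43·t ≡ 8 (mod 18), i.e. 43·t ≡ 8 − 14 ≡ 12 (mod 18). Since 43^(−1) ≡ 13 (mod 18) (43 ≡ 7 (mod 18)), t ≡ 13·12 ≡ 12 (mod 18). So x ≡ 14 + 43·12 = 530 (mod 774).
Unique solution in [0, 774): x = 530.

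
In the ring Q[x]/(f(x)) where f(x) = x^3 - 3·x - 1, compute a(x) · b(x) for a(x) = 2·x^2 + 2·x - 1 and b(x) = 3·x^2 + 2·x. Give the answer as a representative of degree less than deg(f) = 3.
First multiply in Q[x] without reducing: a · b = 6·x^4 + 10·x^3 + x^2 - 2·x. Now divide by f(x) = x^3 - 3·x - 1, eliminating the leading term at each step:
  leading term 6·x^4: subtract (6·x)·f(x) = 6·x^4 - 18·x^2 - 6·x, leaving 10·x^3 + 19·x^2 + 4·x
  leading term 10·x^3: subtract (10)·f(x) = 10·x^3 - 30·x - 10, leaving 19·x^2 + 34·x + 10
The degree is now < 3, so this is the remainder. Hence a · b ≡ 19·x^2 + 34·x + 10 in Q[x]/(f).

Final answer: a · b ≡ 19·x^2 + 34·x + 10 (mod f(x))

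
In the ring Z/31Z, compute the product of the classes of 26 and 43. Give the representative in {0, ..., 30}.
Reduce the factors first: 43 ≡ 12 (mod 31), so 26 · 43 ≡ 26 · 12 (mod 31). 26 · 12 = 312. Dividing by 31: 312 = 10·31 + 2. So (26 · 43) mod 31 = 2.

Final answer: 2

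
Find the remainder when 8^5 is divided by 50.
18

Use repeated squaring. Binary(5) = 101. Walk through the bits of the exponent 5 left-to-right: at each bit after the leading one, square the running value, then multiply by 8 if the bit is 1 (always reducing mod 50):
  bit 1 = 1 (leading): start with 8.
  bit 2 = 0: square 8^2 = 64 ≡ 14 (mod 50).
  bit 3 = 1: square 14^2 = 196 ≡ 46; bit is 1, so multiply 46·8 = 368 ≡ 18 (mod 50).
Final value: 8^5 ≡ 18 (mod 50).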